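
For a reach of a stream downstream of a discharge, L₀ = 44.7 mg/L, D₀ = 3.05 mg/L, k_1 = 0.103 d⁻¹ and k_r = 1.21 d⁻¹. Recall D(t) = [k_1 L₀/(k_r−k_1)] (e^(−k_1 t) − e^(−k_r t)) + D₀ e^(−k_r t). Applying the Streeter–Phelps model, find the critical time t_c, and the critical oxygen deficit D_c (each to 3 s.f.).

t_c ≈ 1.03 d; D_c ≈ 3.42 mg/L

With k_r/k_1 = 11.75 and 1 − D₀(k_r−k_1)/(k_1 L₀) = 0.2667,
t_c = ln(11.75 × 0.2667) / (1.21 − 0.103) = ln(3.133) / 1.107 = 1.142/1.107 = 1.032 d.
D_c = (k_1/k_r) L₀ e^(−k_1 t_c) = (0.103/1.21) × 44.7 × e^(−0.103×1.032) = 0.08512 × 44.7 × 0.8992 = 3.422 mg/L.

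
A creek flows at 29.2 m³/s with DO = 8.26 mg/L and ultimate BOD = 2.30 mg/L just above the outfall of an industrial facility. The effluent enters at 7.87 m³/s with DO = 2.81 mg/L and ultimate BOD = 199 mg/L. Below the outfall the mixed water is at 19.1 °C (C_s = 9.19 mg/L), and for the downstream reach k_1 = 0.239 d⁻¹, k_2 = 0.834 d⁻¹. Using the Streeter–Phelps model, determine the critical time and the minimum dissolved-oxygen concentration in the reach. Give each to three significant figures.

Mixed DO = (29.2×8.26 + 7.87×2.81)/(29.2+7.87) = 263.3/37.07 = 7.103 mg/L.
Mixed L₀ = (29.2×2.30 + 7.87×199)/(37.07) = 1633/37.07 = 44.06 mg/L.
Initial deficit D₀ = C_s − DO₀ = 9.19 − 7.103 = 2.087 mg/L.
t_c = (1/0.5950) ln[(0.834/0.239)(1 − 2.087×0.5950/(0.239×44.06))] = 1.681 × ln(3.078) = 1.890 d.
D_c = (0.239/0.834) × 44.06 × e^(−0.239×1.890) = 0.2866 × 44.06 × 0.6366 = 8.038 mg/L.
Minimum DO = 9.19 − 8.038 = 1.152 mg/L.

t_c ≈ 1.89 d; minimum DO ≈ 1.15 mg/L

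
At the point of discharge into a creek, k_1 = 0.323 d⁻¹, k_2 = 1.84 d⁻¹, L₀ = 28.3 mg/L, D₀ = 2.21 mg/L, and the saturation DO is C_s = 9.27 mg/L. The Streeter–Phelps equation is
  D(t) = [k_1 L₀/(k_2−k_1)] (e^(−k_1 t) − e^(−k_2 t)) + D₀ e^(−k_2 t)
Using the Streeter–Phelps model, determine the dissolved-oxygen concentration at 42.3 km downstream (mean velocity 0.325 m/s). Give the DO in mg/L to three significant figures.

Travel time t = x/v = 42.3 km / (0.325 m/s) = 42300 m / 0.325 m/s = 130200 s = 1.506 d.
k_1 L₀/(k_2−k_1) = 0.323×28.3/(1.84−0.323) = 9.141/1.517 = 6.026 mg/L.
e^(−k_1 t) = e^(−0.323×1.506) = 0.6147; e^(−k_2 t) = e^(−1.84×1.506) = 0.06255.
D = 6.026 × (0.6147 − 0.06255) + 2.21 × 0.06255 = 3.327 + 0.1382 = 3.465 mg/L.
DO = C_s − D = 9.27 − 3.465 = 5.805 mg/L.

DO ≈ 5.80 mg/L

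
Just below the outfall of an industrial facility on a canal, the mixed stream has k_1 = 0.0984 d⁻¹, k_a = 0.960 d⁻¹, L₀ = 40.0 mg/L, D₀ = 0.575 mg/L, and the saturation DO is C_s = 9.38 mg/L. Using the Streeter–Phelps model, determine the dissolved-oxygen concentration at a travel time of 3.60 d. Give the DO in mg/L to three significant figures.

DO ≈ 6.30 mg/L

k_1 L₀/(k_a−k_1) = 0.0984×40.0/(0.960−0.0984) = 3.936/0.8616 = 4.568 mg/L.
e^(−k_1 t) = e^(−0.0984×3.600) = 0.7017; e^(−k_a t) = e^(−0.960×3.600) = 0.03156.
D = 4.568 × (0.7017 − 0.03156) + 0.575 × 0.03156 = 3.061 + 0.01814 = 3.080 mg/L.
DO = C_s − D = 9.38 − 3.080 = 6.300 mg/L.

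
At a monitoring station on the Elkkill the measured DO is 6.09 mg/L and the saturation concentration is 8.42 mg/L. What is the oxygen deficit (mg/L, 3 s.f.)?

D = C_s − C = 8.42 − 6.09 = 2.33 mg/L.

D ≈ 2.33 mg/L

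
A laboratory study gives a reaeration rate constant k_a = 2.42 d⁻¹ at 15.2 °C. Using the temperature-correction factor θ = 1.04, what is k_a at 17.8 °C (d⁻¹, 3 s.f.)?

k_a(T₂) = k_a(T₁) · θ^(T₂−T₁) = 2.42 × 1.04^(17.8−15.2)
= 2.42 × 1.04^2.60 = 2.42 × 1.107 = 2.680 d⁻¹.

k_a ≈ 2.68 d⁻¹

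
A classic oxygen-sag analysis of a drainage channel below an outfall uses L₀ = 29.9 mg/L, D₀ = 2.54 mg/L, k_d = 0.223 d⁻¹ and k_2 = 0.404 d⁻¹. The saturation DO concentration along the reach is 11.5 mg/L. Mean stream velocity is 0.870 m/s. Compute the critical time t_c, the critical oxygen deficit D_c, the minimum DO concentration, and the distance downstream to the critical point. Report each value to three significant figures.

t_c ≈ 2.89 d; D_c ≈ 8.67 mg/L; min DO ≈ 2.83 mg/L; x_c ≈ 217 km

With k_2/k_d = 1.812 and 1 − D₀(k_2−k_d)/(k_d L₀) = 0.9310,
t_c = ln(1.812 × 0.9310) / (0.404 − 0.223) = ln(1.687) / 0.1810 = 0.5228/0.1810 = 2.888 d.
L(t_c) = L₀ e^(−k_d t_c) = 29.9 × 0.5251 = 15.70 mg/L, and at the critical point k_2 D_c = k_d L, so D_c = (0.223/0.404) × 15.70 = 8.667 mg/L.
Minimum DO = C_s − D_c = 11.5 − 8.667 = 2.833 mg/L.
x_c = v t_c = 0.870 m/s × 2.888 d × 86400 s/d = 217100 m ≈ 217 km.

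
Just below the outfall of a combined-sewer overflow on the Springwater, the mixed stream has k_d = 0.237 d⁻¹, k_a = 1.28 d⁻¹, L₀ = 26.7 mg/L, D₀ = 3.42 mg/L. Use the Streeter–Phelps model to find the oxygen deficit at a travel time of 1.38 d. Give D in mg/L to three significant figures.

k_d L₀/(k_a−k_d) = 0.237×26.7/(1.28−0.237) = 6.328/1.043 = 6.067 mg/L.
e^(−k_d t) = e^(−0.237×1.380) = 0.7210; e^(−k_a t) = e^(−1.28×1.380) = 0.1709.
D = 6.067 × (0.7210 − 0.1709) + 3.42 × 0.1709 = 3.337 + 0.5846 = 3.922 mg/L.

D ≈ 3.92 mg/L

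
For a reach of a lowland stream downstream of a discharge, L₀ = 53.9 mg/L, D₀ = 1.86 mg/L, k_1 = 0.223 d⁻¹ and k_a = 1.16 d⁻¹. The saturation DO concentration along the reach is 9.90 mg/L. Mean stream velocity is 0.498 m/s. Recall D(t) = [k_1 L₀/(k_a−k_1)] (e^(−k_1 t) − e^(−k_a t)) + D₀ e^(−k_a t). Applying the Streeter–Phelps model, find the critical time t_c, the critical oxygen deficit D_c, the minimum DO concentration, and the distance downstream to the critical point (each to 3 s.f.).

At the critical point dD/dt = 0, so k_1 L₀ e^(−k_1 t) = k_a D. Substituting D(t) from the Streeter–Phelps equation and solving for t gives
t_c = ln[(k_a/k_1)(1 − D₀(k_a−k_1)/(k_1 L₀))] / (k_a−k_1).
Here k_a−k_1 = 0.9370 d⁻¹ and 1 − D₀(k_a−k_1)/(k_1 L₀) = 1 − 1.86×0.9370/(0.223×53.9) = 0.8550, so
t_c = ln(5.202 × 0.8550) / 0.9370 = 1.492 / 0.9370 = 1.593 d.
L(t_c) = L₀ e^(−k_1 t_c) = 53.9 × 0.7011 = 37.79 mg/L, and at the critical point k_a D_c = k_1 L, so D_c = (0.223/1.16) × 37.79 = 7.264 mg/L.
Minimum DO = C_s − D_c = 9.90 − 7.264 = 2.636 mg/L.
x_c = v t_c = 0.498 m/s × 1.593 d × 86400 s/d = 68530 m ≈ 68.5 km.

t_c ≈ 1.59 d; D_c ≈ 7.26 mg/L; min DO ≈ 2.64 mg/L; x_c ≈ 68.5 km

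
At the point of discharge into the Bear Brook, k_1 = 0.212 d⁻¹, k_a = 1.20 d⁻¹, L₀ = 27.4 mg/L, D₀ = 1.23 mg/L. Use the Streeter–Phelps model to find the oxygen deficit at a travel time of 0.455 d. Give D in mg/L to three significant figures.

D ≈ 2.65 mg/L

k_1 L₀/(k_a−k_1) = 0.212×27.4/(1.20−0.212) = 5.809/0.9880 = 5.879 mg/L.
e^(−k_1 t) = e^(−0.212×0.4550) = 0.9080; e^(−k_a t) = e^(−1.20×0.4550) = 0.5793.
D = 5.879 × (0.9080 − 0.5793) + 1.23 × 0.5793 = 1.933 + 0.7125 = 2.646 mg/L.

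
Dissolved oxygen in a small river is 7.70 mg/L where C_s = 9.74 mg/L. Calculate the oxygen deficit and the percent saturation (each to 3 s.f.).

D = C_s − C = 9.74 − 7.70 = 2.04 mg/L.
% saturation = 7.70/9.74 × 100 = 79.1 %.

D ≈ 2.04 mg/L; 79.1 % saturation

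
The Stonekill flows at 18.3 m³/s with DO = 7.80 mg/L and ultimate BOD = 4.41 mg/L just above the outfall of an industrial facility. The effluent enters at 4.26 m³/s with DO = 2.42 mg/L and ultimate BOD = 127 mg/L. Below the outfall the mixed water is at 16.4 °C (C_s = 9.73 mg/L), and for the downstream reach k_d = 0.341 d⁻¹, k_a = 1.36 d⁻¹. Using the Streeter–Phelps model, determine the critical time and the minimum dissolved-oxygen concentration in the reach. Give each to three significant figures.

Mixed DO = (18.3×7.80 + 4.26×2.42)/(18.3+4.26) = 153.0/22.56 = 6.784 mg/L.
Mixed L₀ = (18.3×4.41 + 4.26×127)/(22.56) = 621.7/22.56 = 27.56 mg/L.
Initial deficit D₀ = C_s − DO₀ = 9.73 − 6.784 = 2.946 mg/L.
t_c = (1/1.019) ln[(1.36/0.341)(1 − 2.946×1.019/(0.341×27.56))] = 0.9814 × ln(2.714) = 0.9799 d.
D_c = (0.341/1.36) × 27.56 × e^(−0.341×0.9799) = 0.2507 × 27.56 × 0.7159 = 4.947 mg/L.
Minimum DO = 9.73 − 4.947 = 4.783 mg/L.

t_c ≈ 0.980 d; minimum DO ≈ 4.78 mg/L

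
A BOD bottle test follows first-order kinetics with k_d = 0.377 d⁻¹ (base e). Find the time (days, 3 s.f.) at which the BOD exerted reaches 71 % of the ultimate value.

t ≈ 3.28 d

y/L₀ = 1 − e^(−k_d t) = 0.71 ⇒ e^(−k_d t) = 0.290
t = −ln(0.290) / 0.377 = 1.238 / 0.377 = 3.283 d.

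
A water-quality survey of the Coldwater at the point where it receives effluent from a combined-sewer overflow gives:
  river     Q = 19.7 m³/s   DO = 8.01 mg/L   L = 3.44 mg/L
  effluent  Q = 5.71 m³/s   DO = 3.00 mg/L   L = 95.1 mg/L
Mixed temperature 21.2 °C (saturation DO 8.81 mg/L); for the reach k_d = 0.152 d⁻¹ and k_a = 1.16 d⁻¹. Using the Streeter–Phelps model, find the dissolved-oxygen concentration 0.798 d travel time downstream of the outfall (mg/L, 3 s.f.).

DO ≈ 6.27 mg/L

Mixed DO = (19.7×8.01 + 5.71×3.00)/(19.7+5.71) = 174.9/25.41 = 6.884 mg/L.
Mixed L₀ = (19.7×3.44 + 5.71×95.1)/(25.41) = 610.8/25.41 = 24.04 mg/L.
Initial deficit D₀ = C_s − DO₀ = 8.81 − 6.884 = 1.926 mg/L.
D(0.798) = [0.152×24.04/(1.16−0.152)](e^(−0.152×0.798) − e^(−1.16×0.798)) + 1.926 e^(−1.16×0.798)
= 3.625 × (0.8858 − 0.3963) + 1.926 × 0.3963 = 2.537 mg/L.
DO = 8.81 − 2.537 = 6.273 mg/L.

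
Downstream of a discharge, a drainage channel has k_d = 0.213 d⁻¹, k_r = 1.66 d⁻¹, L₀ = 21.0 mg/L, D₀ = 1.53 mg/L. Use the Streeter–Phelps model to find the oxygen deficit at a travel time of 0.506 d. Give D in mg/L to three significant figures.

k_d L₀/(k_r−k_d) = 0.213×21.0/(1.66−0.213) = 4.473/1.447 = 3.091 mg/L.
e^(−k_d t) = e^(−0.213×0.5060) = 0.8978; e^(−k_r t) = e^(−1.66×0.5060) = 0.4317.
D = 3.091 × (0.8978 − 0.4317) + 1.53 × 0.4317 = 1.441 + 0.6605 = 2.101 mg/L.

D ≈ 2.10 mg/L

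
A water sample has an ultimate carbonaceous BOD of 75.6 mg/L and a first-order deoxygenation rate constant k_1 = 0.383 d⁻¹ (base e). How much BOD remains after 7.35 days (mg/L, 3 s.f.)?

L_t = L₀ e^(−k_1 t) = 75.6 × e^(−0.383×7.35) = 75.6 × 0.05990 = 4.529 mg/L.

L ≈ 4.53 mg/L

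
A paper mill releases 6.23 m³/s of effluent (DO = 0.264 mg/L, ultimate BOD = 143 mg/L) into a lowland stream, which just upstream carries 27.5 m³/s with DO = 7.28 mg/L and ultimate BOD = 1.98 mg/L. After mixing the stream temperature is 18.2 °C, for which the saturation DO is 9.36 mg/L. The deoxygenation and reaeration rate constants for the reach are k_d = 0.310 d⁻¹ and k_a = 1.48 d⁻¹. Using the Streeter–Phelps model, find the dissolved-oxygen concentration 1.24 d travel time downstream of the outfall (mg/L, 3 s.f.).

Mixed DO = (27.5×7.28 + 6.23×0.264)/(27.5+6.23) = 201.8/33.73 = 5.984 mg/L.
Mixed L₀ = (27.5×1.98 + 6.23×143)/(33.73) = 945.3/33.73 = 28.03 mg/L.
Initial deficit D₀ = C_s − DO₀ = 9.36 − 5.984 = 3.376 mg/L.
D(1.24) = [0.310×28.03/(1.48−0.310)](e^(−0.310×1.24) − e^(−1.48×1.24)) + 3.376 e^(−1.48×1.24)
= 7.426 × (0.6809 − 0.1596) + 3.376 × 0.1596 = 4.410 mg/L.
DO = 9.36 − 4.410 = 4.950 mg/L.

DO ≈ 4.95 mg/L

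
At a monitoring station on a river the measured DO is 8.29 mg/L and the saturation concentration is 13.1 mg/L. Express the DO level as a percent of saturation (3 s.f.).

% saturation = C/C_s × 100 = 8.29/13.1 × 100 = 63.3 %.

63.3 % saturation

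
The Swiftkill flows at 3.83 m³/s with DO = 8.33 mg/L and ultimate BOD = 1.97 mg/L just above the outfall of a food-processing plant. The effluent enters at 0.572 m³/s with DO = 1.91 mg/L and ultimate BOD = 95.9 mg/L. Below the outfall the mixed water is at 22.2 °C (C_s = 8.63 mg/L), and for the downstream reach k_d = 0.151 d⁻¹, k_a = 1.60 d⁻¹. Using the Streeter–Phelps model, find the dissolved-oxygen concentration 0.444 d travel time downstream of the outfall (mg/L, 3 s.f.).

DO ≈ 7.42 mg/L

Mixed DO = (3.83×8.33 + 0.572×1.91)/(3.83+0.572) = 33.00/4.402 = 7.496 mg/L.
Mixed L₀ = (3.83×1.97 + 0.572×95.9)/(4.402) = 62.40/4.402 = 14.18 mg/L.
Initial deficit D₀ = C_s − DO₀ = 8.63 − 7.496 = 1.134 mg/L.
D(0.444) = [0.151×14.18/(1.60−0.151)](e^(−0.151×0.444) − e^(−1.60×0.444)) + 1.134 e^(−1.60×0.444)
= 1.477 × (0.9352 − 0.4914) + 1.134 × 0.4914 = 1.213 mg/L.
DO = 8.63 − 1.213 = 7.417 mg/L.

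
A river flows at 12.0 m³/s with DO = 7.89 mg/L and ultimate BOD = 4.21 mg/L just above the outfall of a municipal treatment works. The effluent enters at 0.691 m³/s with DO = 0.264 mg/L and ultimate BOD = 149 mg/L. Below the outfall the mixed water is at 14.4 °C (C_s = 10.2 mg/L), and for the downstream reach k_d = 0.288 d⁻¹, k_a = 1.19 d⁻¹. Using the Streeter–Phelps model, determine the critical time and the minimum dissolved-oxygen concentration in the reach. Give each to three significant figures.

Mixed DO = (12.0×7.89 + 0.691×0.264)/(12.0+0.691) = 94.86/12.69 = 7.475 mg/L.
Mixed L₀ = (12.0×4.21 + 0.691×149)/(12.69) = 153.5/12.69 = 12.09 mg/L.
Initial deficit D₀ = C_s − DO₀ = 10.2 − 7.475 = 2.725 mg/L.
t_c = (1/0.9020) ln[(1.19/0.288)(1 − 2.725×0.9020/(0.288×12.09))] = 1.109 × ln(1.216) = 0.2166 d.
D_c = (0.288/1.19) × 12.09 × e^(−0.288×0.2166) = 0.2420 × 12.09 × 0.9395 = 2.750 mg/L.
Minimum DO = 10.2 − 2.750 = 7.450 mg/L.

t_c ≈ 0.217 d; minimum DO ≈ 7.45 mg/L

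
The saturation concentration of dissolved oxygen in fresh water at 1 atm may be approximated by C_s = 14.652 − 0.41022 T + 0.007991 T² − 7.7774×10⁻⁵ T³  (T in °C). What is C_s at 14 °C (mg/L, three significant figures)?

C_s ≈ 10.3 mg/L

C_s = 14.652 − 0.41022×14 + 0.007991×14² − 7.7774×10⁻⁵×14³ = 10.26 mg/L.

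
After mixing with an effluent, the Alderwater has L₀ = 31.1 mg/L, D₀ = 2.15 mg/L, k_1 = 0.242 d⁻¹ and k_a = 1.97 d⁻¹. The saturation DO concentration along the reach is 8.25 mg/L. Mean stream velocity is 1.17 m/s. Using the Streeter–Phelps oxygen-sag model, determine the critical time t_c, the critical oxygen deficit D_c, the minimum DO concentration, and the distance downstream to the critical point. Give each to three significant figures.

With k_a/k_1 = 8.140 and 1 − D₀(k_a−k_1)/(k_1 L₀) = 0.5064,
t_c = ln(8.140 × 0.5064) / (1.97 − 0.242) = ln(4.122) / 1.728 = 1.416/1.728 = 0.8196 d.
L(t_c) = L₀ e^(−k_1 t_c) = 31.1 × 0.8201 = 25.50 mg/L, and at the critical point k_a D_c = k_1 L, so D_c = (0.242/1.97) × 25.50 = 3.133 mg/L.
Minimum DO = C_s − D_c = 8.25 − 3.133 = 5.117 mg/L.
x_c = v t_c = 1.17 m/s × 0.8196 d × 86400 s/d = 82860 m ≈ 82.9 km.

t_c ≈ 0.820 d; D_c ≈ 3.13 mg/L; min DO ≈ 5.12 mg/L; x_c ≈ 82.9 km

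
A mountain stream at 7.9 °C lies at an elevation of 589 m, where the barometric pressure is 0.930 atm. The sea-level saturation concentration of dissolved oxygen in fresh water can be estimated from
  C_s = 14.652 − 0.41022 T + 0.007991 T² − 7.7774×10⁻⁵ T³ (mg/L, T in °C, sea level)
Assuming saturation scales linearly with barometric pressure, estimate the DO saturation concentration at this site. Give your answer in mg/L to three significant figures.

C_s ≈ 11.0 mg/L

At sea level: C_s = 14.652 − 0.41022×7.9 + 0.007991×7.9² − 7.7774×10⁻⁵×7.9³ = 11.87 mg/L.
Pressure correction: C_s' = 11.87 × 0.930 = 11.04 mg/L.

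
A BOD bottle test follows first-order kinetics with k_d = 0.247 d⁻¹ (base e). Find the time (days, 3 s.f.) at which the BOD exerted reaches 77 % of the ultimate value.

y/L₀ = 1 − e^(−k_d t) = 0.77 ⇒ e^(−k_d t) = 0.230
t = −ln(0.230) / 0.247 = 1.470 / 0.247 = 5.950 d.

t ≈ 5.95 d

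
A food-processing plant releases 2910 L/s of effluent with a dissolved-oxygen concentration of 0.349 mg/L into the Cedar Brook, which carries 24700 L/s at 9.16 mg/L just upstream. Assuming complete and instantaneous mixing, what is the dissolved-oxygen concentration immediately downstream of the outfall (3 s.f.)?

8.23 mg/L

Flow-weighted mixing: C = (Q_r C_r + Q_w C_w)/(Q_r + Q_w)
= (24700×9.16 + 2910×0.349)/(24700 + 2910) = 227300/27610 = 8.231 mg/L.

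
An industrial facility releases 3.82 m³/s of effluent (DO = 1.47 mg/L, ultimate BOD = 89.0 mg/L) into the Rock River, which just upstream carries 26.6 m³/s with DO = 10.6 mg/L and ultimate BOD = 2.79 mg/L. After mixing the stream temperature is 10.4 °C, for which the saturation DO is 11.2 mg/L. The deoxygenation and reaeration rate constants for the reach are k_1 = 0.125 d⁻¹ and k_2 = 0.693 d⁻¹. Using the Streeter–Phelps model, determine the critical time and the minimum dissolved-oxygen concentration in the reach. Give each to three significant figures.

t_c ≈ 1.48 d; minimum DO ≈ 9.16 mg/L

Mixed DO = (26.6×10.6 + 3.82×1.47)/(26.6+3.82) = 287.6/30.42 = 9.453 mg/L.
Mixed L₀ = (26.6×2.79 + 3.82×89.0)/(30.42) = 414.2/30.42 = 13.62 mg/L.
Initial deficit D₀ = C_s − DO₀ = 11.2 − 9.453 = 1.747 mg/L.
t_c = (1/0.5680) ln[(0.693/0.125)(1 − 1.747×0.5680/(0.125×13.62))] = 1.761 × ln(2.313) = 1.476 d.
D_c = (0.125/0.693) × 13.62 × e^(−0.125×1.476) = 0.1804 × 13.62 × 0.8315 = 2.042 mg/L.
Minimum DO = 11.2 − 2.042 = 9.158 mg/L.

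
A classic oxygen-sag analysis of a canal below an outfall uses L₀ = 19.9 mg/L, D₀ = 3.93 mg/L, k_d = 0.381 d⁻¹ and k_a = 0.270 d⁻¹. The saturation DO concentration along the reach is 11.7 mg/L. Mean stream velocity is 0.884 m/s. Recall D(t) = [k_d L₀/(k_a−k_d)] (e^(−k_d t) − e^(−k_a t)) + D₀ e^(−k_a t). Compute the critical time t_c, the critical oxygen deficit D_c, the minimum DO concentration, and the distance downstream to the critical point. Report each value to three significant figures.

t_c ≈ 2.60 d; D_c ≈ 10.4 mg/L; min DO ≈ 1.27 mg/L; x_c ≈ 198 km

At the critical point dD/dt = 0, so k_d L₀ e^(−k_d t) = k_a D. Substituting D(t) from the Streeter–Phelps equation and solving for t gives
t_c = ln[(k_a/k_d)(1 − D₀(k_a−k_d)/(k_d L₀))] / (k_a−k_d).
Here k_a−k_d = -0.1110 d⁻¹ and 1 − D₀(k_a−k_d)/(k_d L₀) = 1 − 3.93×-0.1110/(0.381×19.9) = 1.058, so
t_c = ln(0.7087 × 1.058) / -0.1110 = -0.2884 / -0.1110 = 2.599 d.
L(t_c) = L₀ e^(−k_d t_c) = 19.9 × 0.3716 = 7.394 mg/L, and at the critical point k_a D_c = k_d L, so D_c = (0.381/0.270) × 7.394 = 10.43 mg/L.
Minimum DO = C_s − D_c = 11.7 − 10.43 = 1.266 mg/L.
x_c = v t_c = 0.884 m/s × 2.599 d × 86400 s/d = 198500 m ≈ 198 km.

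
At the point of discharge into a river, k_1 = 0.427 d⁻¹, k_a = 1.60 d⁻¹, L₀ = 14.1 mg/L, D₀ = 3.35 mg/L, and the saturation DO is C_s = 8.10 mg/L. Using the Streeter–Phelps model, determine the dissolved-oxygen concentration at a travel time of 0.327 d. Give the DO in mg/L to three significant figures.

DO ≈ 4.69 mg/L

k_1 L₀/(k_a−k_1) = 0.427×14.1/(1.60−0.427) = 6.021/1.173 = 5.133 mg/L.
e^(−k_1 t) = e^(−0.427×0.3270) = 0.8697; e^(−k_a t) = e^(−1.60×0.3270) = 0.5926.
D = 5.133 × (0.8697 − 0.5926) + 3.35 × 0.5926 = 1.422 + 1.985 = 3.407 mg/L.
DO = C_s − D = 8.10 − 3.407 = 4.693 mg/L.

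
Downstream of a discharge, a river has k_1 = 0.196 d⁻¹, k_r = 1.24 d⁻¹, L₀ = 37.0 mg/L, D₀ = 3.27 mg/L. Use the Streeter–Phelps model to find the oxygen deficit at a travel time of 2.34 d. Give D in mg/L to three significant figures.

k_1 L₀/(k_r−k_1) = 0.196×37.0/(1.24−0.196) = 7.252/1.044 = 6.946 mg/L.
e^(−k_1 t) = e^(−0.196×2.340) = 0.6321; e^(−k_r t) = e^(−1.24×2.340) = 0.05494.
D = 6.946 × (0.6321 − 0.05494) + 3.27 × 0.05494 = 4.009 + 0.1796 = 4.189 mg/L.

D ≈ 4.19 mg/L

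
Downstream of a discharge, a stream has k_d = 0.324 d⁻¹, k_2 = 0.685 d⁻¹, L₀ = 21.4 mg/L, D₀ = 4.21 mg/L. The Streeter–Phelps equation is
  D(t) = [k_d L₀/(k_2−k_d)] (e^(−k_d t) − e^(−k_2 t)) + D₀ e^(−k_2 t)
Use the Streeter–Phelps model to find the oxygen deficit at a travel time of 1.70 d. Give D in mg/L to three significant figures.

D ≈ 6.39 mg/L

k_d L₀/(k_2−k_d) = 0.324×21.4/(0.685−0.324) = 6.934/0.3610 = 19.21 mg/L.
e^(−k_d t) = e^(−0.324×1.700) = 0.5765; e^(−k_2 t) = e^(−0.685×1.700) = 0.3121.
D = 19.21 × (0.5765 − 0.3121) + 4.21 × 0.3121 = 5.078 + 1.314 = 6.392 mg/L.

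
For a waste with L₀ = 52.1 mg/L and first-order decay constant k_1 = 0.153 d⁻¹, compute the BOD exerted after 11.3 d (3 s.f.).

y ≈ 42.9 mg/L

y_t = L₀(1 − e^(−k_1 t)) = 52.1 × (1 − e^(−0.153×11.3))
= 52.1 × (1 − 0.1775) = 52.1 × 0.8225 = 42.85 mg/L.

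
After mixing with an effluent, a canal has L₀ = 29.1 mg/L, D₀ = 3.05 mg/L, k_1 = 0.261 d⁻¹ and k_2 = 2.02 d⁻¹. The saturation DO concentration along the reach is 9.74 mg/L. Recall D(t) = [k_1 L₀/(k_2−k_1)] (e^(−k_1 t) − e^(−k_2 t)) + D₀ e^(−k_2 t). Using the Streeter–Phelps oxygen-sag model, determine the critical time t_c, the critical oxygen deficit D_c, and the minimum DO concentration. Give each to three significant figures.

t_c ≈ 0.467 d; D_c ≈ 3.33 mg/L; min DO ≈ 6.41 mg/L

t_c = [1/(k_2−k_1)] ln[(k_2/k_1)(1 − D₀(k_2−k_1)/(k_1 L₀))]
= [1/(2.02−0.261)] ln[(2.02/0.261)(1 − 3.05×1.759/(0.261×29.1))]
= (1/1.759) ln[7.739 × 0.2936] = 0.5685 × ln(2.273) = 0.5685 × 0.8209 = 0.4667 d.
L(t_c) = L₀ e^(−k_1 t_c) = 29.1 × 0.8853 = 25.76 mg/L, and at the critical point k_2 D_c = k_1 L, so D_c = (0.261/2.02) × 25.76 = 3.329 mg/L.
Minimum DO = C_s − D_c = 9.74 − 3.329 = 6.411 mg/L.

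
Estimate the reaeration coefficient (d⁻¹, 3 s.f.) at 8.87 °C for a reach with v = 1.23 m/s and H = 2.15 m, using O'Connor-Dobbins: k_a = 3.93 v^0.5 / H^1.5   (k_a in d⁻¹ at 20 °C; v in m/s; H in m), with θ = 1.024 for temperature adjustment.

k_a ≈ 1.06 d⁻¹

k_a(20) = 3.93 × 1.23^0.5 / 2.15^1.5 = 3.93 × 1.109 / 3.153 = 1.383 d⁻¹.
k_a(8.87) = 1.383 × 1.024^(8.87−20) = 1.383 × 0.7680 = 1.062 d⁻¹.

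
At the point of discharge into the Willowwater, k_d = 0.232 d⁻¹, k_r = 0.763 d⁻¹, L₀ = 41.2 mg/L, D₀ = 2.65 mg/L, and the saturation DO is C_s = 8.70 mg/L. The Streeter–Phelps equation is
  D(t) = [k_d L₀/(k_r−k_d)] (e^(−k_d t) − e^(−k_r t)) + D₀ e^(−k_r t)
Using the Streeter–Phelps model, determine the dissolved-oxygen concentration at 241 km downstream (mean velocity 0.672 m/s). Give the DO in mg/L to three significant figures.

Travel time t = x/v = 241 km / (0.672 m/s) = 241000 m / 0.672 m/s = 358600 s = 4.151 d.
k_d L₀/(k_r−k_d) = 0.232×41.2/(0.763−0.232) = 9.558/0.5310 = 18.00 mg/L.
e^(−k_d t) = e^(−0.232×4.151) = 0.3817; e^(−k_r t) = e^(−0.763×4.151) = 0.04213.
D = 18.00 × (0.3817 − 0.04213) + 2.65 × 0.04213 = 6.113 + 0.1116 = 6.225 mg/L.
DO = C_s − D = 8.70 − 6.225 = 2.475 mg/L.

DO ≈ 2.47 mg/L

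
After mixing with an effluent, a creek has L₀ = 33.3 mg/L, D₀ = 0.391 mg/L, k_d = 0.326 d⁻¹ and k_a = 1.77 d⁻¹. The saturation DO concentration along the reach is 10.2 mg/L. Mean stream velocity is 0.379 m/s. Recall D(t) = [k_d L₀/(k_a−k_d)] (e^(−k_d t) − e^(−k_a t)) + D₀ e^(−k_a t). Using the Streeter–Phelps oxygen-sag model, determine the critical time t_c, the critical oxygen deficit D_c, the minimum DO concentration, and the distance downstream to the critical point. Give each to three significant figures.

t_c ≈ 1.13 d; D_c ≈ 4.24 mg/L; min DO ≈ 5.96 mg/L; x_c ≈ 37.2 km

With k_a/k_d = 5.429 and 1 − D₀(k_a−k_d)/(k_d L₀) = 0.9480,
t_c = ln(5.429 × 0.9480) / (1.77 − 0.326) = ln(5.147) / 1.444 = 1.638/1.444 = 1.135 d.
D_c = (k_d/k_a) L₀ e^(−k_d t_c) = (0.326/1.77) × 33.3 × e^(−0.326×1.135) = 0.1842 × 33.3 × 0.6908 = 4.237 mg/L.
Minimum DO = C_s − D_c = 10.2 − 4.237 = 5.963 mg/L.
x_c = v t_c = 0.379 m/s × 1.135 d × 86400 s/d = 37150 m ≈ 37.2 km.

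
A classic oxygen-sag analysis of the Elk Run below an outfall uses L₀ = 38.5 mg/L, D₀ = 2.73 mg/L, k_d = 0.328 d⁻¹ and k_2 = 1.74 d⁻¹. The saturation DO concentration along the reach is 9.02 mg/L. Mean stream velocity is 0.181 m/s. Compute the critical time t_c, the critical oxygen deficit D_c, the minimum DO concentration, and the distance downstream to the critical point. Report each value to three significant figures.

With k_2/k_d = 5.305 and 1 − D₀(k_2−k_d)/(k_d L₀) = 0.6947,
t_c = ln(5.305 × 0.6947) / (1.74 − 0.328) = ln(3.686) / 1.412 = 1.304/1.412 = 0.9238 d.
D_c = (k_d/k_2) L₀ e^(−k_d t_c) = (0.328/1.74) × 38.5 × e^(−0.328×0.9238) = 0.1885 × 38.5 × 0.7386 = 5.360 mg/L.
Minimum DO = C_s − D_c = 9.02 − 5.360 = 3.660 mg/L.
x_c = v t_c = 0.181 m/s × 0.9238 d × 86400 s/d = 14450 m ≈ 14.4 km.

t_c ≈ 0.924 d; D_c ≈ 5.36 mg/L; min DO ≈ 3.66 mg/L; x_c ≈ 14.4 km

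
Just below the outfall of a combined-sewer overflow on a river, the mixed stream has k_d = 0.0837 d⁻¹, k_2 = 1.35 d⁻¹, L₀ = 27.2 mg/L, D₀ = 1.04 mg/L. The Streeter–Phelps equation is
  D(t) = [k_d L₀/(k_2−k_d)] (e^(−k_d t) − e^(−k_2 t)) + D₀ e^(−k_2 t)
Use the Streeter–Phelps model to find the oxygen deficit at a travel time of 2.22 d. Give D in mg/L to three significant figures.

D ≈ 1.46 mg/L

k_d L₀/(k_2−k_d) = 0.0837×27.2/(1.35−0.0837) = 2.277/1.266 = 1.798 mg/L.
e^(−k_d t) = e^(−0.0837×2.220) = 0.8304; e^(−k_2 t) = e^(−1.35×2.220) = 0.04994.
D = 1.798 × (0.8304 − 0.04994) + 1.04 × 0.04994 = 1.403 + 0.05193 = 1.455 mg/L.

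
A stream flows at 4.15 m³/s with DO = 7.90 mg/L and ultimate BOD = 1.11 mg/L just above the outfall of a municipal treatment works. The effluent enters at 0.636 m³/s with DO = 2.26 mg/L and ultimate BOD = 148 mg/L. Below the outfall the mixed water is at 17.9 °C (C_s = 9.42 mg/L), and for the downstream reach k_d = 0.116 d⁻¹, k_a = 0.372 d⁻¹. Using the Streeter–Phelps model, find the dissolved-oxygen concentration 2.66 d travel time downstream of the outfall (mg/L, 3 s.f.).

Mixed DO = (4.15×7.90 + 0.636×2.26)/(4.15+0.636) = 34.22/4.786 = 7.151 mg/L.
Mixed L₀ = (4.15×1.11 + 0.636×148)/(4.786) = 98.73/4.786 = 20.63 mg/L.
Initial deficit D₀ = C_s − DO₀ = 9.42 − 7.151 = 2.269 mg/L.
D(2.66) = [0.116×20.63/(0.372−0.116)](e^(−0.116×2.66) − e^(−0.372×2.66)) + 2.269 e^(−0.372×2.66)
= 9.348 × (0.7345 − 0.3718) + 2.269 × 0.3718 = 4.235 mg/L.
DO = 9.42 − 4.235 = 5.185 mg/L.

DO ≈ 5.19 mg/L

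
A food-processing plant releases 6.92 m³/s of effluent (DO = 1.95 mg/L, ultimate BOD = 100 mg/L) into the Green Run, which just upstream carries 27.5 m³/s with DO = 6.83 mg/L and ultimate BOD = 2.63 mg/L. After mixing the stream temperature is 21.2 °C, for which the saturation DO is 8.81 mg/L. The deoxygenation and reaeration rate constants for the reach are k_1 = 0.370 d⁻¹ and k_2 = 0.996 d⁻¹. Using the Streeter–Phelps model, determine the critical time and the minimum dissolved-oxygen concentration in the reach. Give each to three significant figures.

t_c ≈ 1.17 d; minimum DO ≈ 3.47 mg/L

Mixed DO = (27.5×6.83 + 6.92×1.95)/(27.5+6.92) = 201.3/34.42 = 5.849 mg/L.
Mixed L₀ = (27.5×2.63 + 6.92×100)/(34.42) = 764.3/34.42 = 22.21 mg/L.
Initial deficit D₀ = C_s − DO₀ = 8.81 − 5.849 = 2.961 mg/L.
t_c = (1/0.6260) ln[(0.996/0.370)(1 − 2.961×0.6260/(0.370×22.21))] = 1.597 × ln(2.085) = 1.173 d.
D_c = (0.370/0.996) × 22.21 × e^(−0.370×1.173) = 0.3715 × 22.21 × 0.6478 = 5.344 mg/L.
Minimum DO = 8.81 − 5.344 = 3.466 mg/L.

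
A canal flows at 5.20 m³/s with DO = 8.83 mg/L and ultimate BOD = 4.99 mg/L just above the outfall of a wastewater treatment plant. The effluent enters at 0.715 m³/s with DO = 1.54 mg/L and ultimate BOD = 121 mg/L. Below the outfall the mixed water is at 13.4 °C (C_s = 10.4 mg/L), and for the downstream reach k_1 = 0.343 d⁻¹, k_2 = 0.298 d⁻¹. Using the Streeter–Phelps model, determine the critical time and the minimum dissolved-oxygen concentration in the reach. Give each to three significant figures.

Mixed DO = (5.20×8.83 + 0.715×1.54)/(5.20+0.715) = 47.02/5.915 = 7.949 mg/L.
Mixed L₀ = (5.20×4.99 + 0.715×121)/(5.915) = 112.5/5.915 = 19.01 mg/L.
Initial deficit D₀ = C_s − DO₀ = 10.4 − 7.949 = 2.451 mg/L.
t_c = (1/-0.04500) ln[(0.298/0.343)(1 − 2.451×-0.04500/(0.343×19.01))] = -22.22 × ln(0.8835) = 2.753 d.
D_c = (0.343/0.298) × 19.01 × e^(−0.343×2.753) = 1.151 × 19.01 × 0.3890 = 8.513 mg/L.
Minimum DO = 10.4 − 8.513 = 1.887 mg/L.

t_c ≈ 2.75 d; minimum DO ≈ 1.89 mg/L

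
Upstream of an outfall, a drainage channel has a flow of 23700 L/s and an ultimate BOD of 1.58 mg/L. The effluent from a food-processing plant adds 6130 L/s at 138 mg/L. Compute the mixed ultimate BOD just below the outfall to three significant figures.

Flow-weighted mixing: C = (Q_r C_r + Q_w C_w)/(Q_r + Q_w)
= (23700×1.58 + 6130×138)/(23700 + 6130) = 883400/29830 = 29.61 mg/L.

29.6 mg/L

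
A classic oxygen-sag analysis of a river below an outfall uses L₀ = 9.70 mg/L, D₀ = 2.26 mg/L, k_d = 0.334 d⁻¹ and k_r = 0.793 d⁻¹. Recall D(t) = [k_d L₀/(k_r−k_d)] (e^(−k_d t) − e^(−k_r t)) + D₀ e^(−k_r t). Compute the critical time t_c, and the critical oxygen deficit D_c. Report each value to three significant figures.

t_c ≈ 1.04 d; D_c ≈ 2.88 mg/L

At the critical point dD/dt = 0, so k_d L₀ e^(−k_d t) = k_r D. Substituting D(t) from the Streeter–Phelps equation and solving for t gives
t_c = ln[(k_r/k_d)(1 − D₀(k_r−k_d)/(k_d L₀))] / (k_r−k_d).
Here k_r−k_d = 0.4590 d⁻¹ and 1 − D₀(k_r−k_d)/(k_d L₀) = 1 − 2.26×0.4590/(0.334×9.70) = 0.6798, so
t_c = ln(2.374 × 0.6798) / 0.4590 = 0.4787 / 0.4590 = 1.043 d.
L(t_c) = L₀ e^(−k_d t_c) = 9.70 × 0.7058 = 6.847 mg/L, and at the critical point k_r D_c = k_d L, so D_c = (0.334/0.793) × 6.847 = 2.884 mg/L.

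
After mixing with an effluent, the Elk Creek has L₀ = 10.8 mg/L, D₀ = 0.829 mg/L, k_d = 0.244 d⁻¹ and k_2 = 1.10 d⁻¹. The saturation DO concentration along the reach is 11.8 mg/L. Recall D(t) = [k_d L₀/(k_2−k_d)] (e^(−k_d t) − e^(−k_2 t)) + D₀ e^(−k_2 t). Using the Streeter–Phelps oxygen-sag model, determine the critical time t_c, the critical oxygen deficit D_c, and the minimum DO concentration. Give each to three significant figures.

With k_2/k_d = 4.508 and 1 − D₀(k_2−k_d)/(k_d L₀) = 0.7307,
t_c = ln(4.508 × 0.7307) / (1.10 − 0.244) = ln(3.294) / 0.8560 = 1.192/0.8560 = 1.393 d.
D_c = (k_d/k_2) L₀ e^(−k_d t_c) = (0.244/1.10) × 10.8 × e^(−0.244×1.393) = 0.2218 × 10.8 × 0.7119 = 1.705 mg/L.
Minimum DO = C_s − D_c = 11.8 − 1.705 = 10.09 mg/L.

t_c ≈ 1.39 d; D_c ≈ 1.71 mg/L; min DO ≈ 10.1 mg/L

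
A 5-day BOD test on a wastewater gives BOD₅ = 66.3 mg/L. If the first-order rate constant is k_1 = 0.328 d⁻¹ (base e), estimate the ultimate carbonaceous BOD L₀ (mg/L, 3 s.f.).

BOD₅ = L₀(1 − e^(−5k_1)) ⇒ L₀ = BOD₅ / (1 − e^(−5×0.328))
= 66.3 / (1 − 0.1940) = 66.3 / 0.8060 = 82.26 mg/L.

L₀ ≈ 82.3 mg/L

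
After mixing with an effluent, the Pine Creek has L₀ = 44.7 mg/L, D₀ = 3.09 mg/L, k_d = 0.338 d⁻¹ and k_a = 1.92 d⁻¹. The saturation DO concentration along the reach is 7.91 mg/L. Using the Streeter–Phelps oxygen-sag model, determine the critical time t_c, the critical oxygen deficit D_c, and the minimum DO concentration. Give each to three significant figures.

t_c ≈ 0.851 d; D_c ≈ 5.90 mg/L; min DO ≈ 2.01 mg/L

With k_a/k_d = 5.680 and 1 − D₀(k_a−k_d)/(k_d L₀) = 0.6765,
t_c = ln(5.680 × 0.6765) / (1.92 − 0.338) = ln(3.843) / 1.582 = 1.346/1.582 = 0.8509 d.
L(t_c) = L₀ e^(−k_d t_c) = 44.7 × 0.7501 = 33.53 mg/L, and at the critical point k_a D_c = k_d L, so D_c = (0.338/1.92) × 33.53 = 5.902 mg/L.
Minimum DO = C_s − D_c = 7.91 − 5.902 = 2.008 mg/L.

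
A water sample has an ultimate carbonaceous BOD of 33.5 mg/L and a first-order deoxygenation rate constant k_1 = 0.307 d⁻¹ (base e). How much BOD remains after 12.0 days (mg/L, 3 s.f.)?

L_t = L₀ e^(−k_1 t) = 33.5 × e^(−0.307×12.0) = 33.5 × 0.02512 = 0.8416 mg/L.

L ≈ 0.842 mg/L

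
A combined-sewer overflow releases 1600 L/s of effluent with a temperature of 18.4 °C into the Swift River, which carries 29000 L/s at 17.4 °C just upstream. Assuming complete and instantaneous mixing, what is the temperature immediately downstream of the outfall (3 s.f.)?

Flow-weighted mixing: C = (Q_r C_r + Q_w C_w)/(Q_r + Q_w)
= (29000×17.4 + 1600×18.4)/(29000 + 1600) = 534000/30600 = 17.45 °C.

17.5 °C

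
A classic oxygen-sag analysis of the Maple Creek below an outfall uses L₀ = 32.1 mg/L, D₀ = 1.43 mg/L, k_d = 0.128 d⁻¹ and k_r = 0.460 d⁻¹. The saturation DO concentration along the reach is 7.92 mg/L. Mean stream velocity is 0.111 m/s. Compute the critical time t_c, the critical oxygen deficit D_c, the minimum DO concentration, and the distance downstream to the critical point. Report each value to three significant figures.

t_c ≈ 3.48 d; D_c ≈ 5.72 mg/L; min DO ≈ 2.20 mg/L; x_c ≈ 33.4 km

With k_r/k_d = 3.594 and 1 − D₀(k_r−k_d)/(k_d L₀) = 0.8845,
t_c = ln(3.594 × 0.8845) / (0.460 − 0.128) = ln(3.179) / 0.3320 = 1.156/0.3320 = 3.483 d.
D_c = (k_d/k_r) L₀ e^(−k_d t_c) = (0.128/0.460) × 32.1 × e^(−0.128×3.483) = 0.2783 × 32.1 × 0.6403 = 5.719 mg/L.
Minimum DO = C_s − D_c = 7.92 − 5.719 = 2.201 mg/L.
x_c = v t_c = 0.111 m/s × 3.483 d × 86400 s/d = 33400 m ≈ 33.4 km.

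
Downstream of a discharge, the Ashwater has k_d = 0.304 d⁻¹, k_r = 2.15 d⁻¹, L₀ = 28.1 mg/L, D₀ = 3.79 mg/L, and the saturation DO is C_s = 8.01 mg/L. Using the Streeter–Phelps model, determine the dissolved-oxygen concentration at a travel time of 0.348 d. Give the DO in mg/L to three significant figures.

k_d L₀/(k_r−k_d) = 0.304×28.1/(2.15−0.304) = 8.542/1.846 = 4.628 mg/L.
e^(−k_d t) = e^(−0.304×0.3480) = 0.8996; e^(−k_r t) = e^(−2.15×0.3480) = 0.4732.
D = 4.628 × (0.8996 − 0.4732) + 3.79 × 0.4732 = 1.973 + 1.793 = 3.767 mg/L.
DO = C_s − D = 8.01 − 3.767 = 4.243 mg/L.

DO ≈ 4.24 mg/L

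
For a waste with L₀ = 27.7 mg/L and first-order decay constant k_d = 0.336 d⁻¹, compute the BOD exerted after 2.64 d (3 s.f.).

y_t = L₀(1 − e^(−k_d t)) = 27.7 × (1 − e^(−0.336×2.64))
= 27.7 × (1 − 0.4119) = 27.7 × 0.5881 = 16.29 mg/L.

y ≈ 16.3 mg/L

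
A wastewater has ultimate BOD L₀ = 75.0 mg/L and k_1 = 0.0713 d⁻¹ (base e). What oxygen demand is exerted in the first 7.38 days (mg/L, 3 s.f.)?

y_t = L₀(1 − e^(−k_1 t)) = 75.0 × (1 − e^(−0.0713×7.38))
= 75.0 × (1 − 0.5908) = 75.0 × 0.4092 = 30.69 mg/L.

y ≈ 30.7 mg/L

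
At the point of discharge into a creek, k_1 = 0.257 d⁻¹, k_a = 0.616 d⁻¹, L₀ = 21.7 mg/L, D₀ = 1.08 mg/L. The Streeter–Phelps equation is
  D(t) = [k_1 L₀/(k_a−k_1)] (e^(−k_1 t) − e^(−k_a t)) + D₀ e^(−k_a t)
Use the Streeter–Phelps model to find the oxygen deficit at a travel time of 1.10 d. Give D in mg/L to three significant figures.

k_1 L₀/(k_a−k_1) = 0.257×21.7/(0.616−0.257) = 5.577/0.3590 = 15.53 mg/L.
e^(−k_1 t) = e^(−0.257×1.100) = 0.7537; e^(−k_a t) = e^(−0.616×1.100) = 0.5078.
D = 15.53 × (0.7537 − 0.5078) + 1.08 × 0.5078 = 3.820 + 0.5485 = 4.369 mg/L.

D ≈ 4.37 mg/L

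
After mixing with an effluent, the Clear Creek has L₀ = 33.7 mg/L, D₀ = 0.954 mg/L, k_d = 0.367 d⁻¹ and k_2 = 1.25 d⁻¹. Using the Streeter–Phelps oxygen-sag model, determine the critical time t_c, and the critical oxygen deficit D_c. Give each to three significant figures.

With k_2/k_d = 3.406 and 1 − D₀(k_2−k_d)/(k_d L₀) = 0.9319,
t_c = ln(3.406 × 0.9319) / (1.25 − 0.367) = ln(3.174) / 0.8830 = 1.155/0.8830 = 1.308 d.
L(t_c) = L₀ e^(−k_d t_c) = 33.7 × 0.6188 = 20.85 mg/L, and at the critical point k_2 D_c = k_d L, so D_c = (0.367/1.25) × 20.85 = 6.122 mg/L.

t_c ≈ 1.31 d; D_c ≈ 6.12 mg/L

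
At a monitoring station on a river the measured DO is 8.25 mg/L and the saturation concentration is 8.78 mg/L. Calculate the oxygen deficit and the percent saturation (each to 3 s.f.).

D ≈ 0.530 mg/L; 94.0 % saturation

D = C_s − C = 8.78 − 8.25 = 0.530 mg/L.
% saturation = 8.25/8.78 × 100 = 94.0 %.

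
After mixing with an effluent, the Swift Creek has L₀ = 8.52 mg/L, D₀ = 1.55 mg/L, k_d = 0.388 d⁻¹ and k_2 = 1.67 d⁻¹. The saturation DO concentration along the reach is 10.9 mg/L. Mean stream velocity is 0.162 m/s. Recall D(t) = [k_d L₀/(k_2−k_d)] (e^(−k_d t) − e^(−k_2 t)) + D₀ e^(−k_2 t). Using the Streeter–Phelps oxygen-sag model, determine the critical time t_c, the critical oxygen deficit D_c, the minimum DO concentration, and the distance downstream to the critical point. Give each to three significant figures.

At the critical point dD/dt = 0, so k_d L₀ e^(−k_d t) = k_2 D. Substituting D(t) from the Streeter–Phelps equation and solving for t gives
t_c = ln[(k_2/k_d)(1 − D₀(k_2−k_d)/(k_d L₀))] / (k_2−k_d).
Here k_2−k_d = 1.282 d⁻¹ and 1 − D₀(k_2−k_d)/(k_d L₀) = 1 − 1.55×1.282/(0.388×8.52) = 0.3989, so
t_c = ln(4.304 × 0.3989) / 1.282 = 0.5405 / 1.282 = 0.4216 d.
D_c = (k_d/k_2) L₀ e^(−k_d t_c) = (0.388/1.67) × 8.52 × e^(−0.388×0.4216) = 0.2323 × 8.52 × 0.8491 = 1.681 mg/L.
Minimum DO = C_s − D_c = 10.9 − 1.681 = 9.219 mg/L.
x_c = v t_c = 0.162 m/s × 0.4216 d × 86400 s/d = 5901 m ≈ 5.90 km.

t_c ≈ 0.422 d; D_c ≈ 1.68 mg/L; min DO ≈ 9.22 mg/L; x_c ≈ 5.90 km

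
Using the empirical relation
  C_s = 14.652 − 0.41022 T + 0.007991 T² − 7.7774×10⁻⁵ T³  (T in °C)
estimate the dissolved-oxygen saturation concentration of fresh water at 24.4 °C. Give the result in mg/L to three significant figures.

C_s = 14.652 − 0.41022×24.4 + 0.007991×24.4² − 7.7774×10⁻⁵×24.4³ = 8.270 mg/L.

C_s ≈ 8.27 mg/L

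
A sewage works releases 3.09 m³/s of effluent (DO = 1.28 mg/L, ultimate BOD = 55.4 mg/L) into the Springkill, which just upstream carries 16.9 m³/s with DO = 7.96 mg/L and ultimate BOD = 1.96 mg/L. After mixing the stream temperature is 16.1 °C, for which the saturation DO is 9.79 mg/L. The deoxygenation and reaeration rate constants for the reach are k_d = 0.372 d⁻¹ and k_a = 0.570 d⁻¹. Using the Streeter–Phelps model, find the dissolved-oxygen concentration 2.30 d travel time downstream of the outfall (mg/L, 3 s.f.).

Mixed DO = (16.9×7.96 + 3.09×1.28)/(16.9+3.09) = 138.5/19.99 = 6.927 mg/L.
Mixed L₀ = (16.9×1.96 + 3.09×55.4)/(19.99) = 204.3/19.99 = 10.22 mg/L.
Initial deficit D₀ = C_s − DO₀ = 9.79 − 6.927 = 2.863 mg/L.
D(2.30) = [0.372×10.22/(0.570−0.372)](e^(−0.372×2.30) − e^(−0.570×2.30)) + 2.863 e^(−0.570×2.30)
= 19.20 × (0.4250 − 0.2696) + 2.863 × 0.2696 = 3.757 mg/L.
DO = 9.79 − 3.757 = 6.033 mg/L.

DO ≈ 6.03 mg/L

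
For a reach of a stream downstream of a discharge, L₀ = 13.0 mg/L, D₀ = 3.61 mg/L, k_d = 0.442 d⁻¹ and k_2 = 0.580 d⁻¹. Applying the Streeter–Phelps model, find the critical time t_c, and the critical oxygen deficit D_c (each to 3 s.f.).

t_c ≈ 1.31 d; D_c ≈ 5.55 mg/L

At the critical point dD/dt = 0, so k_d L₀ e^(−k_d t) = k_2 D. Substituting D(t) from the Streeter–Phelps equation and solving for t gives
t_c = ln[(k_2/k_d)(1 − D₀(k_2−k_d)/(k_d L₀))] / (k_2−k_d).
Here k_2−k_d = 0.1380 d⁻¹ and 1 − D₀(k_2−k_d)/(k_d L₀) = 1 − 3.61×0.1380/(0.442×13.0) = 0.9133, so
t_c = ln(1.312 × 0.9133) / 0.1380 = 0.1810 / 0.1380 = 1.312 d.
L(t_c) = L₀ e^(−k_d t_c) = 13.0 × 0.5600 = 7.280 mg/L, and at the critical point k_2 D_c = k_d L, so D_c = (0.442/0.580) × 7.280 = 5.548 mg/L.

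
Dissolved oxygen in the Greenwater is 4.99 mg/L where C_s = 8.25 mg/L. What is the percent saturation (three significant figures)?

60.5 % saturation

% saturation = C/C_s × 100 = 4.99/8.25 × 100 = 60.5 %.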